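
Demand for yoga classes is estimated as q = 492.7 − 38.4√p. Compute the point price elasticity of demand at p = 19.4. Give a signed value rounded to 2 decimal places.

dq/dp = −38.4/(2√p) = -4.35914. At p = 19.4, q = 323.566.
Ed = (dq/dp)·(p/q) = (-4.35914) × (19.4/323.566) = -0.2613…

-0.26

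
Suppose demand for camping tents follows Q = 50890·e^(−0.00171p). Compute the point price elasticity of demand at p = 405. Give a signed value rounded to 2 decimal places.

-0.69

dQ/dp = −0.00171·Q = -43.5369. At p = 405, Q = 25460.2.
Ed = (dQ/dp)·(p/Q) = (-43.5369) × (405/25460.2) = -0.6925…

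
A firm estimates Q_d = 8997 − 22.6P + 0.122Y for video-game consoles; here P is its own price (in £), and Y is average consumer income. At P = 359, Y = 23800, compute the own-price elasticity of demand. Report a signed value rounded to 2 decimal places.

At the given values, Q_d = 8997 − 22.6(359) + 0.122(23800) = 3787.2.
∂Q_d/∂P = −22.6.
E = (-22.6) × (359/3787.2) = -2.1423…

-2.14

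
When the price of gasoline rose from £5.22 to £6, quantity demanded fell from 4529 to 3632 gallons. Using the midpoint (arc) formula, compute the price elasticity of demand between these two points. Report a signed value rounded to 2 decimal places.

-1.58

%ΔQ = (3632 − 4529) / [(4529 + 3632)/2] = -897/4080.5 = -0.219826…
%ΔP = (6 − 5.22) / [(5.22 + 6)/2] = 0.78/5.61 = 0.139037…
Arc Ed = %ΔQ / %ΔP = (-897/4080.5) / (0.78/5.61) = -1.5810…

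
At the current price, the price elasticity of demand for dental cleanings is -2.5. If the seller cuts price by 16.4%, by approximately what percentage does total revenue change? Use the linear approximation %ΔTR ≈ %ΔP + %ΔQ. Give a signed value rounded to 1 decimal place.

+24.6%

%ΔQ ≈ Ed × %ΔP = (-2.5) × (-16.4%) = +41.0000%
%ΔTR ≈ %ΔP + %ΔQ = (-16.4%) + (+41.0000%) = +24.6000%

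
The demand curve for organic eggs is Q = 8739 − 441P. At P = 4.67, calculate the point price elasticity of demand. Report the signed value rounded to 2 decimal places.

dQ/dP = −441. At P = 4.67, Q = 8739 − 441(4.67) = 6679.53.
Ed = (dQ/dP)·(P/Q) = −441 × (4.67/6679.53) = -0.3083…

-0.31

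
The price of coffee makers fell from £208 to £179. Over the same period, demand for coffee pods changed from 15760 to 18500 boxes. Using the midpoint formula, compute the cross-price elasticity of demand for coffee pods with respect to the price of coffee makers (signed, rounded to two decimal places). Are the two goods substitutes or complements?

-1.07; complements

%ΔQ_{coffee pods} = (18500 − 15760)/avg = 2740/17130 = 0.159953…
%ΔP_{coffee makers} = (179 − 208)/avg = -29/193.5 = -0.149870…
E_cross = (2740/17130) / (-29/193.5) = -1.0672…
E_cross < 0 ⇒ the goods are complements.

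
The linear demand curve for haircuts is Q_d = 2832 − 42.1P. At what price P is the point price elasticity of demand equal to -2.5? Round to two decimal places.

48.05

Ed = −42.1P/(2832 − 42.1P). Set this equal to -2.5:
42.1P = 2.5·(2832 − 42.1P) ⇒ 42.1P(1 + 2.5) = 2.5·2832
P = 2.5·2832 / (42.1·3.5) = 48.0488…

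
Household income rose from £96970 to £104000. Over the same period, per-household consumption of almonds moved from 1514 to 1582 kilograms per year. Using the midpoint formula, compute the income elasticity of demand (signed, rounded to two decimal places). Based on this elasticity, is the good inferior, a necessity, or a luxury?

%ΔQ = (1582 − 1514)/[( 1514 + 1582)/2] = 68/1548 = 0.043927…
%ΔIncome = (104000 − 96970)/[( 96970 + 104000)/2] = 7030/100485 = 0.069960…
E_income = (68/1548) / (7030/100485) = 0.6278…
0 < E_income < 1 ⇒ normal good, necessity.

0.63; necessity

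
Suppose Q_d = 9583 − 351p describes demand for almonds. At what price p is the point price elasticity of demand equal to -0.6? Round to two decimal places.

10.24

Ed = −351p/(9583 − 351p). Set this equal to -0.6:
351p = 0.6·(9583 − 351p) ⇒ 351p(1 + 0.6) = 0.6·9583
p = 0.6·9583 / (351·1.6) = 10.2382…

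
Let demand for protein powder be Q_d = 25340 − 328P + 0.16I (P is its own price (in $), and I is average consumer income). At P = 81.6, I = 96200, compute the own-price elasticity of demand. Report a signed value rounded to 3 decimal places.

-1.916

At the given values, Q_d = 25340 − 328(81.6) + 0.16(96200) = 13967.2.
∂Q_d/∂P = −328.
E = (-328) × (81.6/13967.2) = -1.91626…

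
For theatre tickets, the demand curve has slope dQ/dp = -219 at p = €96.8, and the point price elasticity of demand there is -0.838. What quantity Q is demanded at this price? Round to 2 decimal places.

Ed = (dQ/dp)·(p/Q) ⇒ Q = (dQ/dp)·p/Ed = (-219)·96.8/(-0.838) = 25297.3747…

25297.37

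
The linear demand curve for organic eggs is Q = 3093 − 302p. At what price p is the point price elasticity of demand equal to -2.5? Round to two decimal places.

7.32

Ed = −302p/(3093 − 302p). Set this equal to -2.5:
302p = 2.5·(3093 − 302p) ⇒ 302p(1 + 2.5) = 2.5·3093
p = 2.5·3093 / (302·3.5) = 7.3155…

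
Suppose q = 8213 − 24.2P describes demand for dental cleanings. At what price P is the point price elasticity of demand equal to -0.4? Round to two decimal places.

96.97

Ed = −24.2P/(8213 − 24.2P). Set this equal to -0.4:
24.2P = 0.4·(8213 − 24.2P) ⇒ 24.2P(1 + 0.4) = 0.4·8213
P = 0.4·8213 / (24.2·1.4) = 96.9657…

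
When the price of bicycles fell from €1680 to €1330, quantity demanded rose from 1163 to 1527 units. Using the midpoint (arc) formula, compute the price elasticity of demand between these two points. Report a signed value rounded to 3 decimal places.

-1.164

%ΔQ = (1527 − 1163) / [(1163 + 1527)/2] = 364/1345 = 0.270631…
%ΔP = (1330 − 1680) / [(1680 + 1330)/2] = -350/1505 = -0.232558…
Arc Ed = %ΔQ / %ΔP = (364/1345) / (-350/1505) = -1.16371…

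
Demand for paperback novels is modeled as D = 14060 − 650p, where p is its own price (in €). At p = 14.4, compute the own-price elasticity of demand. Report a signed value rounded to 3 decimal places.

At the given values, D = 14060 − 650(14.4) = 4700.
∂D/∂p = −650.
E = (-650) × (14.4/4700) = -1.99148…

-1.991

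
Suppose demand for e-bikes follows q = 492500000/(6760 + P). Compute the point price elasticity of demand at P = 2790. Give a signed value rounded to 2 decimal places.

dq/dP = −492500000/(6760 + P)² = -5.40007. At P = 2790, q = 51570.7.
Ed = (dq/dP)·(P/q) = (-5.40007) × (2790/51570.7) = -0.2921…

-0.29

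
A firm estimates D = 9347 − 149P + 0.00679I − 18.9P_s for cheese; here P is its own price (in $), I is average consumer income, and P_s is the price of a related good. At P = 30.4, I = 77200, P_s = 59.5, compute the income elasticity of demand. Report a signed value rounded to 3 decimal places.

0.124

At the given values, D = 9347 − 149(30.4) + 0.00679(77200) − 18.9(59.5) = 4217.038.
∂D/∂I = 0.00679.
E = (0.00679) × (77200/4217.038) = 0.12430…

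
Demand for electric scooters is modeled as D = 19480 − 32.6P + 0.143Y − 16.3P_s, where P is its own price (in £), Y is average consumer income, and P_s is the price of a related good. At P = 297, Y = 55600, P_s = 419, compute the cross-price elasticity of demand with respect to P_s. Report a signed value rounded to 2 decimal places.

At the given values, D = 19480 − 32.6(297) + 0.143(55600) − 16.3(419) = 10918.9.
∂D/∂P_s = -16.3.
E = (-16.3) × (419/10918.9) = -0.6254…

-0.63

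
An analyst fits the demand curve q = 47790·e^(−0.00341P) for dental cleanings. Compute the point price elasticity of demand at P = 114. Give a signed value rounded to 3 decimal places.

-0.389

dq/dP = −0.00341·q = -110.475. At P = 114, q = 32397.3.
Ed = (dq/dP)·(P/q) = (-110.475) × (114/32397.3) = -0.38874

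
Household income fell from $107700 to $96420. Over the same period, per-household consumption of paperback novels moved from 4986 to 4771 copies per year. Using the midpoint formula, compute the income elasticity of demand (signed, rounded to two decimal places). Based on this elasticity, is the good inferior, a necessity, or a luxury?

0.40; necessity

%ΔQ = (4771 − 4986)/[( 4986 + 4771)/2] = -215/4878.5 = -0.044070…
%ΔIncome = (96420 − 107700)/[( 107700 + 96420)/2] = -11280/102060 = -0.110523…
E_income = (-215/4878.5) / (-11280/102060) = 0.3987…
0 < E_income < 1 ⇒ normal good, necessity.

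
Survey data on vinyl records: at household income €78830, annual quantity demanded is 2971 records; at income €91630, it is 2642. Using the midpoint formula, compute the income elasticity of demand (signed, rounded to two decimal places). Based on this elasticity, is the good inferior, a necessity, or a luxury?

-0.78; inferior

%ΔQ = (2642 − 2971)/[( 2971 + 2642)/2] = -329/2806.5 = -0.117227…
%ΔIncome = (91630 − 78830)/[( 78830 + 91630)/2] = 12800/85230 = 0.150181…
E_income = (-329/2806.5) / (12800/85230) = -0.7805…
E_income < 0 ⇒ inferior good.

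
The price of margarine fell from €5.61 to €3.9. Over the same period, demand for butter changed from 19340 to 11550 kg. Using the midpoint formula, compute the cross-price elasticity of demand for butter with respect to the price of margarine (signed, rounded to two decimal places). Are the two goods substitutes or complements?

1.40; substitutes

%ΔQ_{butter} = (11550 − 19340)/avg = -7790/15445 = -0.504370…
%ΔP_{margarine} = (3.9 − 5.61)/avg = -1.71/4.755 = -0.359621…
E_cross = (-7790/15445) / (-1.71/4.755) = 1.4025…
E_cross > 0 ⇒ the goods are substitutes.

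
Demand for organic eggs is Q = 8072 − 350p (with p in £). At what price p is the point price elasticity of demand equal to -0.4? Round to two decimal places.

6.59

Ed = −350p/(8072 − 350p). Set this equal to -0.4:
350p = 0.4·(8072 − 350p) ⇒ 350p(1 + 0.4) = 0.4·8072
p = 0.4·8072 / (350·1.4) = 6.5893…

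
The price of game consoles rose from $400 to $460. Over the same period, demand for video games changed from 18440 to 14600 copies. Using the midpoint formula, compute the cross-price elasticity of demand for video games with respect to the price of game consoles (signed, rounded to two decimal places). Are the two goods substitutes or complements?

%ΔQ_{video games} = (14600 − 18440)/avg = -3840/16520 = -0.232445…
%ΔP_{game consoles} = (460 − 400)/avg = 60/430 = 0.139534…
E_cross = (-3840/16520) / (60/430) = -1.6658…
E_cross < 0 ⇒ the goods are complements.

-1.67; complements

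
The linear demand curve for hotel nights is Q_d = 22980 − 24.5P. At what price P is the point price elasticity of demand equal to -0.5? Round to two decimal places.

312.65

Ed = −24.5P/(22980 − 24.5P). Set this equal to -0.5:
24.5P = 0.5·(22980 − 24.5P) ⇒ 24.5P(1 + 0.5) = 0.5·22980
P = 0.5·22980 / (24.5·1.5) = 312.6530…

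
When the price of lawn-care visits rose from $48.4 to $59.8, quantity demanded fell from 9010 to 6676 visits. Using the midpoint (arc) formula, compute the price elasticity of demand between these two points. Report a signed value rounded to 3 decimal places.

%ΔQ = (6676 − 9010) / [(9010 + 6676)/2] = -2334/7843 = -0.297590…
%ΔP = (59.8 − 48.4) / [(48.4 + 59.8)/2] = 11.4/54.1 = 0.210720…
Arc Ed = %ΔQ / %ΔP = (-2334/7843) / (11.4/54.1) = -1.41224…

-1.412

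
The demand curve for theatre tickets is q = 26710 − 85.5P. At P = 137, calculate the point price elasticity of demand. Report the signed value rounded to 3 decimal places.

-0.781

dq/dP = −85.5. At P = 137, q = 26710 − 85.5(137) = 14996.5.
Ed = (dq/dP)·(P/q) = −85.5 × (137/14996.5) = -0.78108…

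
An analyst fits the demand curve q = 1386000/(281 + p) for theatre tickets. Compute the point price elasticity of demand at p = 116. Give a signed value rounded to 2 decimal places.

-0.29

dq/dp = −1386000/(281 + p)² = -8.79391. At p = 116, q = 3491.18.
Ed = (dq/dp)·(p/q) = (-8.79391) × (116/3491.18) = -0.2921…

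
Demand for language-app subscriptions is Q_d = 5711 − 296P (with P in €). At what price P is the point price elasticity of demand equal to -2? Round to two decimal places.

12.86

Ed = −296P/(5711 − 296P). Set this equal to -2:
296P = 2·(5711 − 296P) ⇒ 296P(1 + 2) = 2·5711
P = 2·5711 / (296·3) = 12.8626…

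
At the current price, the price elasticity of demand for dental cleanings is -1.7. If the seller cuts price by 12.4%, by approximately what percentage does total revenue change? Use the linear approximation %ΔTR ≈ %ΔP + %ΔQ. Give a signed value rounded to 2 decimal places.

%ΔQ ≈ Ed × %ΔP = (-1.7) × (-12.4%) = +21.0800%
%ΔTR ≈ %ΔP + %ΔQ = (-12.4%) + (+21.0800%) = +8.6800%

+8.68%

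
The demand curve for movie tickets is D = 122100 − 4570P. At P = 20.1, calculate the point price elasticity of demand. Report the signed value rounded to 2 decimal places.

-3.04

dD/dP = −4570. At P = 20.1, D = 122100 − 4570(20.1) = 30243.
Ed = (dD/dP)·(P/D) = −4570 × (20.1/30243) = -3.0372…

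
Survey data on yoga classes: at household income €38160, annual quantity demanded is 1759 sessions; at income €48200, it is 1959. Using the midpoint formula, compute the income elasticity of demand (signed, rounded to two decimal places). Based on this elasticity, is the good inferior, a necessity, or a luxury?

0.46; necessity

%ΔQ = (1959 − 1759)/[( 1759 + 1959)/2] = 200/1859 = 0.107584…
%ΔIncome = (48200 − 38160)/[( 38160 + 48200)/2] = 10040/43180 = 0.232515…
E_income = (200/1859) / (10040/43180) = 0.4627…
0 < E_income < 1 ⇒ normal good, necessity.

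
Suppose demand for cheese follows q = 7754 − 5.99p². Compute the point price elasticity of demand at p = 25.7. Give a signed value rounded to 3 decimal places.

dq/dp = −2·5.99·p = -307.886. At p = 25.7, q = 3797.6649.
Ed = (dq/dp)·(p/q) = (-307.886) × (25.7/3797.6649) = -2.08356…

-2.084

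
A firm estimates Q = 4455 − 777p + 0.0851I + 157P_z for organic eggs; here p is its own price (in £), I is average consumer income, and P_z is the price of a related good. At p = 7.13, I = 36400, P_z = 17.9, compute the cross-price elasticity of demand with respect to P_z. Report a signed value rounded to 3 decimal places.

At the given values, Q = 4455 − 777(7.13) + 0.0851(36400) + 157(17.9) = 4822.93.
∂Q/∂P_z = 157.
E = (157) × (17.9/4822.93) = 0.58269…

0.583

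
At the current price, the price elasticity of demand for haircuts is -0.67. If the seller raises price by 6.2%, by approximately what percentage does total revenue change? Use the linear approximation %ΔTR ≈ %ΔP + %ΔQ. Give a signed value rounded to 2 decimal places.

+2.05%

%ΔQ ≈ Ed × %ΔP = (-0.67) × (+6.2%) = -4.1540%
%ΔTR ≈ %ΔP + %ΔQ = (+6.2%) + (-4.1540%) = +2.0460%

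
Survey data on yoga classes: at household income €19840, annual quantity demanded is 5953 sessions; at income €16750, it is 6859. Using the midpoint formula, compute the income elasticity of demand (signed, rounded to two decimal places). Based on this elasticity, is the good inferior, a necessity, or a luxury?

%ΔQ = (6859 − 5953)/[( 5953 + 6859)/2] = 906/6406 = 0.141429…
%ΔIncome = (16750 − 19840)/[( 19840 + 16750)/2] = -3090/18295 = -0.168898…
E_income = (906/6406) / (-3090/18295) = -0.8373…
E_income < 0 ⇒ inferior good.

-0.84; inferior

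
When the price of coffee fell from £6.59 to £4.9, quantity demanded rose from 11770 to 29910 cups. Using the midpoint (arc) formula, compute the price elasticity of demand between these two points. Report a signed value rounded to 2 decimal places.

%ΔQ = (29910 − 11770) / [(11770 + 29910)/2] = 18140/20840 = 0.870441…
%ΔP = (4.9 − 6.59) / [(6.59 + 4.9)/2] = -1.69/5.745 = -0.294168…
Arc Ed = %ΔQ / %ΔP = (18140/20840) / (-1.69/5.745) = -2.9589…

-2.96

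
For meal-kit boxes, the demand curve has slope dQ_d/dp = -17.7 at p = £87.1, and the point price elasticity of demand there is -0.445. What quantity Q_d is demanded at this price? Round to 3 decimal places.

Ed = (dQ_d/dp)·(p/Q_d) ⇒ Q_d = (dQ_d/dp)·p/Ed = (-17.7)·87.1/(-0.445) = 3464.42696…

3464.427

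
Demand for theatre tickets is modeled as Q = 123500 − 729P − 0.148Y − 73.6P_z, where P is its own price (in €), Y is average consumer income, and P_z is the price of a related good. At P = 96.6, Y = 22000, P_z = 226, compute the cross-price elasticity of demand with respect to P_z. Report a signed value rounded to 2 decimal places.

-0.50

At the given values, Q = 123500 − 729(96.6) − 0.148(22000) − 73.6(226) = 33189.
∂Q/∂P_z = -73.6.
E = (-73.6) × (226/33189) = -0.5011…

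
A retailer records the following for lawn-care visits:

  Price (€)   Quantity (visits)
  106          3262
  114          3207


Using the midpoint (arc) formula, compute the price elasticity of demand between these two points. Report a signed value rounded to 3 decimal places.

%ΔQ = (3207 − 3262) / [(3262 + 3207)/2] = -55/3234.5 = -0.017004…
%ΔP = (114 − 106) / [(106 + 114)/2] = 8/110 = 0.072727…
Arc Ed = %ΔQ / %ΔP = (-55/3234.5) / (8/110) = -0.23380…

-0.234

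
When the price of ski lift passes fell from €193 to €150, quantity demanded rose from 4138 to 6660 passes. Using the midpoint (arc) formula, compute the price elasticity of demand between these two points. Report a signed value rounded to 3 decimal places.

%ΔQ = (6660 − 4138) / [(4138 + 6660)/2] = 2522/5399 = 0.467123…
%ΔP = (150 − 193) / [(193 + 150)/2] = -43/171.5 = -0.250728…
Arc Ed = %ΔQ / %ΔP = (2522/5399) / (-43/171.5) = -1.86306…

-1.863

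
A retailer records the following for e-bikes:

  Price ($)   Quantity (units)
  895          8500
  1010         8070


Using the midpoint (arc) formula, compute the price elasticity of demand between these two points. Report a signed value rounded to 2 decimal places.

-0.43

%ΔQ = (8070 − 8500) / [(8500 + 8070)/2] = -430/8285 = -0.051901…
%ΔP = (1010 − 895) / [(895 + 1010)/2] = 115/952.5 = 0.120734…
Arc Ed = %ΔQ / %ΔP = (-430/8285) / (115/952.5) = -0.4298…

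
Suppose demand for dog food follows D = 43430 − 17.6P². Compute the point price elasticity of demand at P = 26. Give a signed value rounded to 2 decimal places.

dD/dP = −2·17.6·P = -915.2. At P = 26, D = 31532.4.
Ed = (dD/dP)·(P/D) = (-915.2) × (26/31532.4) = -0.7546…

-0.75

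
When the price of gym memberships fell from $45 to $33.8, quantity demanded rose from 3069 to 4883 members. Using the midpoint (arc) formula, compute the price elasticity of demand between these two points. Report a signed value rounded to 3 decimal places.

%ΔQ = (4883 − 3069) / [(3069 + 4883)/2] = 1814/3976 = 0.456237…
%ΔP = (33.8 − 45) / [(45 + 33.8)/2] = -11.2/39.4 = -0.284263…
Arc Ed = %ΔQ / %ΔP = (1814/3976) / (-11.2/39.4) = -1.60497…

-1.605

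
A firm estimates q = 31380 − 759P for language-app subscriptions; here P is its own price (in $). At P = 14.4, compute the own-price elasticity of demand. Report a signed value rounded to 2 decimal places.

At the given values, q = 31380 − 759(14.4) = 20450.4.
∂q/∂P = −759.
E = (-759) × (14.4/20450.4) = -0.5344…

-0.53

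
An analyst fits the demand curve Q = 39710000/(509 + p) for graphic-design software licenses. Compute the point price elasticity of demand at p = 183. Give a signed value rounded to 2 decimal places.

-0.26

dQ/dp = −39710000/(509 + p)² = -82.9254. At p = 183, Q = 57384.4.
Ed = (dQ/dp)·(p/Q) = (-82.9254) × (183/57384.4) = -0.2644…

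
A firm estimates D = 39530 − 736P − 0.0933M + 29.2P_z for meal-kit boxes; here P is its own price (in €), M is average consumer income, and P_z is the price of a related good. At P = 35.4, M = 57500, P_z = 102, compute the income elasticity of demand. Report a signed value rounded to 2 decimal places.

At the given values, D = 39530 − 736(35.4) − 0.0933(57500) + 29.2(102) = 11089.25.
∂D/∂M = -0.0933.
E = (-0.0933) × (57500/11089.25) = -0.4837…

-0.48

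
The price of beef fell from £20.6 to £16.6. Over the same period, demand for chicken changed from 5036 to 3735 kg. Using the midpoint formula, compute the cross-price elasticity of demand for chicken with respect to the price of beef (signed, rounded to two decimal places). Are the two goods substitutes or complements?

%ΔQ_{chicken} = (3735 − 5036)/avg = -1301/4385.5 = -0.296659…
%ΔP_{beef} = (16.6 − 20.6)/avg = -4/18.6 = -0.215053…
E_cross = (-1301/4385.5) / (-4/18.6) = 1.3794…
E_cross > 0 ⇒ the goods are substitutes.

1.38; substitutes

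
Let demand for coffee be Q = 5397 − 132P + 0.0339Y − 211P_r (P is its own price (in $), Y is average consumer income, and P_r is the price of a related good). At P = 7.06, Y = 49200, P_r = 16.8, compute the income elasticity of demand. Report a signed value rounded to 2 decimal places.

At the given values, Q = 5397 − 132(7.06) + 0.0339(49200) − 211(16.8) = 2588.16.
∂Q/∂Y = 0.0339.
E = (0.0339) × (49200/2588.16) = 0.6444…

0.64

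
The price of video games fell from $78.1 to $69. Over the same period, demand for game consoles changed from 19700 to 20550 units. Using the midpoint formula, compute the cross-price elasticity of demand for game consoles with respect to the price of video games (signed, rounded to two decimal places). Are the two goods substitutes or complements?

-0.34; complements

%ΔQ_{game consoles} = (20550 − 19700)/avg = 850/20125 = 0.042236…
%ΔP_{video games} = (69 − 78.1)/avg = -9.1/73.55 = -0.123725…
E_cross = (850/20125) / (-9.1/73.55) = -0.3413…
E_cross < 0 ⇒ the goods are complements.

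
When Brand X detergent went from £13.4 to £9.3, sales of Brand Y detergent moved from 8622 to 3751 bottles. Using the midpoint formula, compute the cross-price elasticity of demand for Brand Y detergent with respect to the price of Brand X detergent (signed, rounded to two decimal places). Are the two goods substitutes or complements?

%ΔQ_{Brand Y detergent} = (3751 − 8622)/avg = -4871/6186.5 = -0.787359…
%ΔP_{Brand X detergent} = (9.3 − 13.4)/avg = -4.1/11.35 = -0.361233…
E_cross = (-4871/6186.5) / (-4.1/11.35) = 2.1796…
E_cross > 0 ⇒ the goods are substitutes.

2.18; substitutes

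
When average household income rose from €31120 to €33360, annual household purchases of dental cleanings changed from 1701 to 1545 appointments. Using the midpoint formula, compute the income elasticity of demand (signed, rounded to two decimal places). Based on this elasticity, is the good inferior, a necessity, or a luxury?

-1.38; inferior

%ΔQ = (1545 − 1701)/[( 1701 + 1545)/2] = -156/1623 = -0.096118…
%ΔIncome = (33360 − 31120)/[( 31120 + 33360)/2] = 2240/32240 = 0.069478…
E_income = (-156/1623) / (2240/32240) = -1.3834…
E_income < 0 ⇒ inferior good.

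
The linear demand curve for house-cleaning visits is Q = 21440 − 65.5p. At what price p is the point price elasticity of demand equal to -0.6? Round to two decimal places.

122.75

Ed = −65.5p/(21440 − 65.5p). Set this equal to -0.6:
65.5p = 0.6·(21440 − 65.5p) ⇒ 65.5p(1 + 0.6) = 0.6·21440
p = 0.6·21440 / (65.5·1.6) = 122.7480…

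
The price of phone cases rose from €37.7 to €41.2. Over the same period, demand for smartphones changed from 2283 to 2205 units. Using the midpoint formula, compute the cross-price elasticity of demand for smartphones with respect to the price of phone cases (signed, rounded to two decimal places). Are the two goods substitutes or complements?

%ΔQ_{smartphones} = (2205 − 2283)/avg = -78/2244 = -0.034759…
%ΔP_{phone cases} = (41.2 − 37.7)/avg = 3.5/39.45 = 0.088719…
E_cross = (-78/2244) / (3.5/39.45) = -0.3917…
E_cross < 0 ⇒ the goods are complements.

-0.39; complements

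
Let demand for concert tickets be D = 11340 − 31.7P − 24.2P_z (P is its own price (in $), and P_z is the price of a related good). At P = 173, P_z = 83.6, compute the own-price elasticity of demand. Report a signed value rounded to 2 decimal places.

At the given values, D = 11340 − 31.7(173) − 24.2(83.6) = 3832.78.
∂D/∂P = −31.7.
E = (-31.7) × (173/3832.78) = -1.4308…

-1.43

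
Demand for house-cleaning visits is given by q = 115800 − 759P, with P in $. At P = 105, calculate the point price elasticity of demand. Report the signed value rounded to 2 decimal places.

dq/dP = −759. At P = 105, q = 115800 − 759(105) = 36105.
Ed = (dq/dP)·(P/q) = −759 × (105/36105) = -2.2073…

-2.21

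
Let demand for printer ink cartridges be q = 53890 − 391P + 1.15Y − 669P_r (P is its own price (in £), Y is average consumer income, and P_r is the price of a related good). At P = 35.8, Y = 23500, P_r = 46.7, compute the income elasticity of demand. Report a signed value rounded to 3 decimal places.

At the given values, q = 53890 − 391(35.8) + 1.15(23500) − 669(46.7) = 35674.9.
∂q/∂Y = 1.15.
E = (1.15) × (23500/35674.9) = 0.75753…

0.758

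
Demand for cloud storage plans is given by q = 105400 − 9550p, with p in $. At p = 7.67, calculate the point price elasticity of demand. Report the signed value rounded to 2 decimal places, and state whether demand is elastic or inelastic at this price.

dq/dp = −9550. At p = 7.67, q = 105400 − 9550(7.67) = 32151.5.
Ed = (dq/dp)·(p/q) = −9550 × (7.67/32151.5) = -2.2782…
|Ed| = 2.28 > 1, so demand is elastic.

-2.28; elastic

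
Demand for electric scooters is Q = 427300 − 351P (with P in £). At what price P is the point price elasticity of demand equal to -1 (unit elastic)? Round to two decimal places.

608.69

Ed = −351P/(427300 − 351P). Set this equal to -1:
351P = 1·(427300 − 351P) ⇒ 351P(1 + 1) = 1·427300
P = 1·427300 / (351·2) = 608.6894…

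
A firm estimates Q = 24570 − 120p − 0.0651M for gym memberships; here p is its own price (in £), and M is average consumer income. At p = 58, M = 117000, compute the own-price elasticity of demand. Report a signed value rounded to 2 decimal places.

-0.70

At the given values, Q = 24570 − 120(58) − 0.0651(117000) = 9993.3.
∂Q/∂p = −120.
E = (-120) × (58/9993.3) = -0.6964…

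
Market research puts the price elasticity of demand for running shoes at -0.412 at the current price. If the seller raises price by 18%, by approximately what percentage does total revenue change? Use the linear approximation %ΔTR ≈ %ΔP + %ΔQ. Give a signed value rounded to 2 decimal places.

%ΔQ ≈ Ed × %ΔP = (-0.412) × (+18%) = -7.4160%
%ΔTR ≈ %ΔP + %ΔQ = (+18%) + (-7.4160%) = +10.5840%

+10.58%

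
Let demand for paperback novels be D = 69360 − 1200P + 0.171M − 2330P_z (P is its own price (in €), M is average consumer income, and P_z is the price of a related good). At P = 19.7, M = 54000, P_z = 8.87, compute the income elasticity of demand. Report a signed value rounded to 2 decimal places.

At the given values, D = 69360 − 1200(19.7) + 0.171(54000) − 2330(8.87) = 34286.9.
∂D/∂M = 0.171.
E = (0.171) × (54000/34286.9) = 0.2693…

0.27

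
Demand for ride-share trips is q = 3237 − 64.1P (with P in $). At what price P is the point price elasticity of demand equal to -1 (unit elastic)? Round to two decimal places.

Ed = −64.1P/(3237 − 64.1P). Set this equal to -1:
64.1P = 1·(3237 − 64.1P) ⇒ 64.1P(1 + 1) = 1·3237
P = 1·3237 / (64.1·2) = 25.2496…

25.25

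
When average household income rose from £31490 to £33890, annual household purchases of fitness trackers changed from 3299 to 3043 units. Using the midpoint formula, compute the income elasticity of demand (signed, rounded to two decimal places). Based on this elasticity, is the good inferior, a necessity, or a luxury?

%ΔQ = (3043 − 3299)/[( 3299 + 3043)/2] = -256/3171 = -0.080731…
%ΔIncome = (33890 − 31490)/[( 31490 + 33890)/2] = 2400/32690 = 0.073416…
E_income = (-256/3171) / (2400/32690) = -1.0996…
E_income < 0 ⇒ inferior good.

-1.10; inferior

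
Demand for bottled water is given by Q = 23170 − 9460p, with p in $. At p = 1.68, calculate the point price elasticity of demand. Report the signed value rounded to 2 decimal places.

dQ/dp = −9460. At p = 1.68, Q = 23170 − 9460(1.68) = 7277.2.
Ed = (dQ/dp)·(p/Q) = −9460 × (1.68/7277.2) = -2.1839…

-2.18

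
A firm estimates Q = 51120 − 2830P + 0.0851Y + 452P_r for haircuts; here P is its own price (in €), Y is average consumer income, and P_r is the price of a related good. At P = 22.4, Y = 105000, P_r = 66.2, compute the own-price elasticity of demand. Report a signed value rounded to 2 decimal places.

At the given values, Q = 51120 − 2830(22.4) + 0.0851(105000) + 452(66.2) = 26585.9.
∂Q/∂P = −2830.
E = (-2830) × (22.4/26585.9) = -2.3844…

-2.38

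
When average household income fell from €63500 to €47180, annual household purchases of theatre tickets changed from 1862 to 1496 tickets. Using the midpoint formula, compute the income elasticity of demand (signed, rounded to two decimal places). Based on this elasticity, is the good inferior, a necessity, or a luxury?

%ΔQ = (1496 − 1862)/[( 1862 + 1496)/2] = -366/1679 = -0.217986…
%ΔIncome = (47180 − 63500)/[( 63500 + 47180)/2] = -16320/55340 = -0.294904…
E_income = (-366/1679) / (-16320/55340) = 0.7391…
0 < E_income < 1 ⇒ normal good, necessity.

0.74; necessity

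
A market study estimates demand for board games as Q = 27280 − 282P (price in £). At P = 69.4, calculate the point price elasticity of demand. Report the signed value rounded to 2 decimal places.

dQ/dP = −282. At P = 69.4, Q = 27280 − 282(69.4) = 7709.2.
Ed = (dQ/dP)·(P/Q) = −282 × (69.4/7709.2) = -2.5386…

-2.54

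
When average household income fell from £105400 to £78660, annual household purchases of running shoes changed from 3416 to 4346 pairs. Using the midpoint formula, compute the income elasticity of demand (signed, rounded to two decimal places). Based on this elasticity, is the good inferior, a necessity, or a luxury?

-0.82; inferior

%ΔQ = (4346 − 3416)/[( 3416 + 4346)/2] = 930/3881 = 0.239628…
%ΔIncome = (78660 − 105400)/[( 105400 + 78660)/2] = -26740/92030 = -0.290557…
E_income = (930/3881) / (-26740/92030) = -0.8247…
E_income < 0 ⇒ inferior good.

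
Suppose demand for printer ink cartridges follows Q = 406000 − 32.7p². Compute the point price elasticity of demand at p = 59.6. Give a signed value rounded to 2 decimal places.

-0.80

dQ/dp = −2·32.7·p = -3897.84. At p = 59.6, Q = 289844.368.
Ed = (dQ/dp)·(p/Q) = (-3897.84) × (59.6/289844.368) = -0.8015…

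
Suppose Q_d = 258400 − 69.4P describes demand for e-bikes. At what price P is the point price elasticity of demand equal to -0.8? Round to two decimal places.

Ed = −69.4P/(258400 − 69.4P). Set this equal to -0.8:
69.4P = 0.8·(258400 − 69.4P) ⇒ 69.4P(1 + 0.8) = 0.8·258400
P = 0.8·258400 / (69.4·1.8) = 1654.8190…

1654.82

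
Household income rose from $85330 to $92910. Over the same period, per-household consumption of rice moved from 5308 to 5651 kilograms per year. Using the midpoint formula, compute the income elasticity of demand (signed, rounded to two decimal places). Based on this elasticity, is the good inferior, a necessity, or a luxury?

%ΔQ = (5651 − 5308)/[( 5308 + 5651)/2] = 343/5479.5 = 0.062596…
%ΔIncome = (92910 − 85330)/[( 85330 + 92910)/2] = 7580/89120 = 0.085053…
E_income = (343/5479.5) / (7580/89120) = 0.7359…
0 < E_income < 1 ⇒ normal good, necessity.

0.74; necessity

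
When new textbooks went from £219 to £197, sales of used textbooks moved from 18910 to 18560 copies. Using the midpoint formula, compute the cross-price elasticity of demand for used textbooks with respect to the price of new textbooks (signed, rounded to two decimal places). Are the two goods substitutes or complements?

0.18; substitutes

%ΔQ_{used textbooks} = (18560 − 18910)/avg = -350/18735 = -0.018681…
%ΔP_{new textbooks} = (197 − 219)/avg = -22/208 = -0.105769…
E_cross = (-350/18735) / (-22/208) = 0.1766…
E_cross > 0 ⇒ the goods are substitutes.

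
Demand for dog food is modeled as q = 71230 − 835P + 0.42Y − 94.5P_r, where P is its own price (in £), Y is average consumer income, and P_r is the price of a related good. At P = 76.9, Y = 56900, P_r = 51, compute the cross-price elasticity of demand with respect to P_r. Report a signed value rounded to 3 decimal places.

-0.185

At the given values, q = 71230 − 835(76.9) + 0.42(56900) − 94.5(51) = 26097.
∂q/∂P_r = -94.5.
E = (-94.5) × (51/26097) = -0.18467…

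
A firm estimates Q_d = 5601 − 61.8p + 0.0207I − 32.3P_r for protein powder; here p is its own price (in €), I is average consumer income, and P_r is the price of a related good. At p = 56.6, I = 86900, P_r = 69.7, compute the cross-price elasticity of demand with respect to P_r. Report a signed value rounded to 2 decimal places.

-1.36

At the given values, Q_d = 5601 − 61.8(56.6) + 0.0207(86900) − 32.3(69.7) = 1650.64.
∂Q_d/∂P_r = -32.3.
E = (-32.3) × (69.7/1650.64) = -1.3639…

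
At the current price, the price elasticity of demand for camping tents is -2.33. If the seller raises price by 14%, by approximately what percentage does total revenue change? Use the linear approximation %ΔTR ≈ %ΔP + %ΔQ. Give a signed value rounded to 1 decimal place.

-18.6%

%ΔQ ≈ Ed × %ΔP = (-2.33) × (+14%) = -32.6200%
%ΔTR ≈ %ΔP + %ΔQ = (+14%) + (-32.6200%) = -18.6200%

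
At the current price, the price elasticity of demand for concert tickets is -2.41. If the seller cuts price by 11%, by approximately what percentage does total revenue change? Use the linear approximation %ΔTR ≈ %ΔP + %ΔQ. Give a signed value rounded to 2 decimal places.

+15.51%

%ΔQ ≈ Ed × %ΔP = (-2.41) × (-11%) = +26.5100%
%ΔTR ≈ %ΔP + %ΔQ = (-11%) + (+26.5100%) = +15.5100%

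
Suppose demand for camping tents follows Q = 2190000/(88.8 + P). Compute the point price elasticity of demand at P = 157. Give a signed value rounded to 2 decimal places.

dQ/dP = −2190000/(88.8 + P)² = -36.2477. At P = 157, Q = 8909.68.
Ed = (dQ/dP)·(P/Q) = (-36.2477) × (157/8909.68) = -0.6387…

-0.64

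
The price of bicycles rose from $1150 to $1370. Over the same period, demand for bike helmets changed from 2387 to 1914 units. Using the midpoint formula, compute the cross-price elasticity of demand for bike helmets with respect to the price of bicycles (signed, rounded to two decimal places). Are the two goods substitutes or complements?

%ΔQ_{bike helmets} = (1914 − 2387)/avg = -473/2150.5 = -0.219948…
%ΔP_{bicycles} = (1370 − 1150)/avg = 220/1260 = 0.174603…
E_cross = (-473/2150.5) / (220/1260) = -1.2597…
E_cross < 0 ⇒ the goods are complements.

-1.26; complements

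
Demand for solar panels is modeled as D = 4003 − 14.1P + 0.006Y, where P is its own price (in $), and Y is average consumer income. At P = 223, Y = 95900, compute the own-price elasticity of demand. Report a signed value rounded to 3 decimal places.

-2.193

At the given values, D = 4003 − 14.1(223) + 0.006(95900) = 1434.1.
∂D/∂P = −14.1.
E = (-14.1) × (223/1434.1) = -2.19252…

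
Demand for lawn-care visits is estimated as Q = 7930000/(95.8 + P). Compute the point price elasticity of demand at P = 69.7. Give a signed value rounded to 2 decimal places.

dQ/dP = −7930000/(95.8 + P)² = -289.519. At P = 69.7, Q = 47915.4.
Ed = (dQ/dP)·(P/Q) = (-289.519) × (69.7/47915.4) = -0.4211…

-0.42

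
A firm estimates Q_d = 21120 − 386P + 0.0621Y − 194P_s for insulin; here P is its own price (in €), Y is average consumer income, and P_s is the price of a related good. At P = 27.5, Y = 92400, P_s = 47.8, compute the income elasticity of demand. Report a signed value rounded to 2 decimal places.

At the given values, Q_d = 21120 − 386(27.5) + 0.0621(92400) − 194(47.8) = 6969.84.
∂Q_d/∂Y = 0.0621.
E = (0.0621) × (92400/6969.84) = 0.8232…

0.82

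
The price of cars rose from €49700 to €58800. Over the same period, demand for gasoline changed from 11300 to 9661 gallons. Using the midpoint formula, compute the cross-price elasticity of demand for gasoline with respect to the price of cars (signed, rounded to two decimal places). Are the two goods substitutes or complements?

%ΔQ_{gasoline} = (9661 − 11300)/avg = -1639/10480.5 = -0.156385…
%ΔP_{cars} = (58800 − 49700)/avg = 9100/54250 = 0.167741…
E_cross = (-1639/10480.5) / (9100/54250) = -0.9322…
E_cross < 0 ⇒ the goods are complements.

-0.93; complements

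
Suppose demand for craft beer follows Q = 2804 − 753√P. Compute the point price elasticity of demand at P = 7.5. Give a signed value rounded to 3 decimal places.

dQ/dP = −753/(2√P) = -137.478. At P = 7.5, Q = 741.825.
Ed = (dQ/dP)·(P/Q) = (-137.478) × (7.5/741.825) = -1.38993…

-1.390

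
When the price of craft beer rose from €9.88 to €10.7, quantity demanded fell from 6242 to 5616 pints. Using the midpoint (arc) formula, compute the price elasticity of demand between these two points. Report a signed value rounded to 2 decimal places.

-1.32

%ΔQ = (5616 − 6242) / [(6242 + 5616)/2] = -626/5929 = -0.105582…
%ΔP = (10.7 − 9.88) / [(9.88 + 10.7)/2] = 0.82/10.29 = 0.079689…
Arc Ed = %ΔQ / %ΔP = (-626/5929) / (0.82/10.29) = -1.3249…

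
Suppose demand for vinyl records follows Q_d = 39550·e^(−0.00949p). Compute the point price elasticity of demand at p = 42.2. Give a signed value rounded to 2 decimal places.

-0.40

dQ_d/dp = −0.00949·Q_d = -251.471. At p = 42.2, Q_d = 26498.5.
Ed = (dQ_d/dp)·(p/Q_d) = (-251.471) × (42.2/26498.5) = -0.4004…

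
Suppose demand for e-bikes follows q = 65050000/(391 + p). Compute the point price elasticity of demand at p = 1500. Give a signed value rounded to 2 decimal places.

dq/dp = −65050000/(391 + p)² = -18.1913. At p = 1500, q = 34399.8.
Ed = (dq/dp)·(p/q) = (-18.1913) × (1500/34399.8) = -0.7932…

-0.79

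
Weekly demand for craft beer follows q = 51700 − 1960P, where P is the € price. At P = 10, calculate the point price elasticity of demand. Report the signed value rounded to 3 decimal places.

-0.611

dq/dP = −1960. At P = 10, q = 51700 − 1960(10) = 32100.
Ed = (dq/dP)·(P/q) = −1960 × (10/32100) = -0.61059…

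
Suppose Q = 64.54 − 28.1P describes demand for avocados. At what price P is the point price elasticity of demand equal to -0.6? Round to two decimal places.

0.86

Ed = −28.1P/(64.54 − 28.1P). Set this equal to -0.6:
28.1P = 0.6·(64.54 − 28.1P) ⇒ 28.1P(1 + 0.6) = 0.6·64.54
P = 0.6·64.54 / (28.1·1.6) = 0.8612…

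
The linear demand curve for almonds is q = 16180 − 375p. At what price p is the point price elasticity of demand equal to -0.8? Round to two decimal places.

19.18

Ed = −375p/(16180 − 375p). Set this equal to -0.8:
375p = 0.8·(16180 − 375p) ⇒ 375p(1 + 0.8) = 0.8·16180
p = 0.8·16180 / (375·1.8) = 19.1762…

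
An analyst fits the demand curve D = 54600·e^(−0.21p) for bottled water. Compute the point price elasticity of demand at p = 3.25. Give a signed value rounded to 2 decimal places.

dD/dp = −0.21·D = -5794.37. At p = 3.25, D = 27592.2.
Ed = (dD/dp)·(p/D) = (-5794.37) × (3.25/27592.2) = -0.6825

-0.68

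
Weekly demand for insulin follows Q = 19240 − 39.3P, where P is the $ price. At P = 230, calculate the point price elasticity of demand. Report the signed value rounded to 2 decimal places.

-0.89

dQ/dP = −39.3. At P = 230, Q = 19240 − 39.3(230) = 10201.
Ed = (dQ/dP)·(P/Q) = −39.3 × (230/10201) = -0.8860…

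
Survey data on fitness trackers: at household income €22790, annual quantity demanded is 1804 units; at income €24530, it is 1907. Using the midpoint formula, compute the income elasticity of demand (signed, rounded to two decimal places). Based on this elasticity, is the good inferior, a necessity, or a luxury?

%ΔQ = (1907 − 1804)/[( 1804 + 1907)/2] = 103/1855.5 = 0.055510…
%ΔIncome = (24530 − 22790)/[( 22790 + 24530)/2] = 1740/23660 = 0.073541…
E_income = (103/1855.5) / (1740/23660) = 0.7548…
0 < E_income < 1 ⇒ normal good, necessity.

0.75; necessity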